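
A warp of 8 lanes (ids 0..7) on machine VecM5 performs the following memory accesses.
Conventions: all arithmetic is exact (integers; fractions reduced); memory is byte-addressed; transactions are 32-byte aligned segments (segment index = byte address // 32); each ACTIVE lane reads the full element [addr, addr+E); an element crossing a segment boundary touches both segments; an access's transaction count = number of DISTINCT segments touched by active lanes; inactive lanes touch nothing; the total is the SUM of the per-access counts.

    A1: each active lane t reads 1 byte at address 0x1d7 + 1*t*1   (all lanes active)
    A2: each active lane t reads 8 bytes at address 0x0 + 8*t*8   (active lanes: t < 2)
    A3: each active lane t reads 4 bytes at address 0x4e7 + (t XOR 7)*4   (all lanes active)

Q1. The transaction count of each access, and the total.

A1: 1 transaction
A2: 2 transactions
A3: 2 transactions

Answer: 1,2,2; total 5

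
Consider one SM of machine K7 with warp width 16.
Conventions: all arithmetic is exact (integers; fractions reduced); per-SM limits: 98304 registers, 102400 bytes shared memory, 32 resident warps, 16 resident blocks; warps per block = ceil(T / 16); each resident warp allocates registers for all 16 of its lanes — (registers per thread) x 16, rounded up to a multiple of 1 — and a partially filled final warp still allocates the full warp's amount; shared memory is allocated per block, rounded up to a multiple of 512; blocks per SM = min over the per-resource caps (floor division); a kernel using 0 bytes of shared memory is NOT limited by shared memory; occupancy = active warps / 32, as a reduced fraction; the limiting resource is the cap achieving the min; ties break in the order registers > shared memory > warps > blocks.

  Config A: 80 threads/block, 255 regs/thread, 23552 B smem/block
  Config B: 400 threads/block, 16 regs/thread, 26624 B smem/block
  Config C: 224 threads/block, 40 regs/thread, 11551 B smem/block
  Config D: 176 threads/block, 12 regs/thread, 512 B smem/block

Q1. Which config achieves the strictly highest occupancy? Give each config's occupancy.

occupancies: A 5/8, B 25/32, C 7/8, D 11/16

Answer: C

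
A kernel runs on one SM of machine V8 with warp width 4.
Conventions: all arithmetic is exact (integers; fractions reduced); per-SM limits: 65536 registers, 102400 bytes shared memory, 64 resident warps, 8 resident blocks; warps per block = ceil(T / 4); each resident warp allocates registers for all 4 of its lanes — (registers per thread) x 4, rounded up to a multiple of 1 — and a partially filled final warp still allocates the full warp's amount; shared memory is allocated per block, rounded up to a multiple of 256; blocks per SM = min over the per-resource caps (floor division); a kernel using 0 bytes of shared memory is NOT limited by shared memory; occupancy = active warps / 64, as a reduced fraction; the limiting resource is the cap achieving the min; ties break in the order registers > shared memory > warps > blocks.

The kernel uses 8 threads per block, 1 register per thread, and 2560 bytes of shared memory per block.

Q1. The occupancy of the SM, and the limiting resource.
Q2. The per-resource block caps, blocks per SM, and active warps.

Answer: occupancy 1/4, limited by blocks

registers: 8192 blocks
shared memory: 40 blocks
warps: 32 blocks
blocks: 8 blocks

Answer: 8 blocks, 16 active warps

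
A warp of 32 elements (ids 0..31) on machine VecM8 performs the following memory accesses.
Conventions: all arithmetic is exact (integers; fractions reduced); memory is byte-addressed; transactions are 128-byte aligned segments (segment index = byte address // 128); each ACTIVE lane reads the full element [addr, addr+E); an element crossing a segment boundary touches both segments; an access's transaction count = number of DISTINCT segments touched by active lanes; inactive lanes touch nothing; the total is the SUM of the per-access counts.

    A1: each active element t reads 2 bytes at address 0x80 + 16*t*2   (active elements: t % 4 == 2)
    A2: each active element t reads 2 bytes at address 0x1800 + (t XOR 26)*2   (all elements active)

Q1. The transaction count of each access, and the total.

A1: 8 transactions
A2: 1 transaction

Answer: 8,1; total 9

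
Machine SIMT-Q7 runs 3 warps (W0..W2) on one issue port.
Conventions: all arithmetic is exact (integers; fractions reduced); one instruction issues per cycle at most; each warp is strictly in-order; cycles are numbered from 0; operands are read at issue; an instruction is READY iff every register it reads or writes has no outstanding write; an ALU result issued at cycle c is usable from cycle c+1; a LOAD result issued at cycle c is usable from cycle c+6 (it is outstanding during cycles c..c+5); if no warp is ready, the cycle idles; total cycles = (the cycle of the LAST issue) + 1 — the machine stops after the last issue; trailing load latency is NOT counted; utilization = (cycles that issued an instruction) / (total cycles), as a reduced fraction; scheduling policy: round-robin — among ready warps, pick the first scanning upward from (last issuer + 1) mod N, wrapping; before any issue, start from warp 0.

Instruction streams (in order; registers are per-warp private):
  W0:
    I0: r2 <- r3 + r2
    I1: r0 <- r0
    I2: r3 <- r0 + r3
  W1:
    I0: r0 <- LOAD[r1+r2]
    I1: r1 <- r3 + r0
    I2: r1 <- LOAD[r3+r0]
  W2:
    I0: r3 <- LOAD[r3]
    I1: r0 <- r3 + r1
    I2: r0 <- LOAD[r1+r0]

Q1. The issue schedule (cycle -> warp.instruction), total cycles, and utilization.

cycle 0: W0.I0
cycle 1: W1.I0
cycle 2: W2.I0
cycle 3: W0.I1
cycle 4: W0.I2
cycle 5: idle
cycle 6: idle
cycle 7: W1.I1
cycle 8: W2.I1
cycle 9: W1.I2
cycle 10: W2.I2

Answer: 11 cycles, utilization 9/11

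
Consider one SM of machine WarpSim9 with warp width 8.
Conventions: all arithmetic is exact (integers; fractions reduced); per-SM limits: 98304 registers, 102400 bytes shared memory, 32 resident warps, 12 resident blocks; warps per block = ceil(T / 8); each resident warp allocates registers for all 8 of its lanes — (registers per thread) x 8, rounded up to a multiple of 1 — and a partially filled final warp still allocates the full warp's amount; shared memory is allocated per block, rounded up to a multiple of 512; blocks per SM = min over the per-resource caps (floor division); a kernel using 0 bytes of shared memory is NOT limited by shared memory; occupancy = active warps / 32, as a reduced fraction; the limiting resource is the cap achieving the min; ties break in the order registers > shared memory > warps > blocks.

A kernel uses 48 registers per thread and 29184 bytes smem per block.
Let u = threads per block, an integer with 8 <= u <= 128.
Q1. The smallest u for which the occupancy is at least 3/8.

Answer: u = 25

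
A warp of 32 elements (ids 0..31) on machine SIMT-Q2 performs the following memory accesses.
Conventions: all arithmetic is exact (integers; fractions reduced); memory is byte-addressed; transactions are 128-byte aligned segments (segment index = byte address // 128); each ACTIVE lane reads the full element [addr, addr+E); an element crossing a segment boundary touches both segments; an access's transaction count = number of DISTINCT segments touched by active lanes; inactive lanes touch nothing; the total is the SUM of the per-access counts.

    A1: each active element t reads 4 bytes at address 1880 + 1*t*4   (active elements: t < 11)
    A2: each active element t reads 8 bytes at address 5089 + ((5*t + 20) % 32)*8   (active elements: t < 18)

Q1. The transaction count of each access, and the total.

A1: 2 transactions
A2: 3 transactions

Answer: 2,3; total 5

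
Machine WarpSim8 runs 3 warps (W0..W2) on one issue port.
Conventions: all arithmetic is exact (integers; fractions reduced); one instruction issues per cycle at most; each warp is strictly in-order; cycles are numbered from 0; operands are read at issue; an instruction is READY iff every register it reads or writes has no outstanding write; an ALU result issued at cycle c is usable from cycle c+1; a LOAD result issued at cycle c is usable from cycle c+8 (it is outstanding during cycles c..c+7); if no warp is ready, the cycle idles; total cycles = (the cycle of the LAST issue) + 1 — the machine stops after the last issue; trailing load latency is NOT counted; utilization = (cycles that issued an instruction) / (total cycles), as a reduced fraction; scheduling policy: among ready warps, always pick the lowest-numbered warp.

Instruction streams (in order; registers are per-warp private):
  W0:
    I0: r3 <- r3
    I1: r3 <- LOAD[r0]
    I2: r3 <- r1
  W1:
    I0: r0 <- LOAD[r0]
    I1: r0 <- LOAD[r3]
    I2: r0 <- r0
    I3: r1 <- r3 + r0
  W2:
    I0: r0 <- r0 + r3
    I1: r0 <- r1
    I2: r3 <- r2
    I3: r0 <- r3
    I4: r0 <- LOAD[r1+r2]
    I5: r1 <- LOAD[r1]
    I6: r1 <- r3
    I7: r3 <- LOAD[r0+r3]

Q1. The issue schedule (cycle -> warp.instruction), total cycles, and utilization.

cycle 0: W0.I0
cycle 1: W0.I1
cycle 2: W1.I0
cycle 3: W2.I0
cycle 4: W2.I1
cycle 5: W2.I2
cycle 6: W2.I3
cycle 7: W2.I4
cycle 8: W2.I5
cycle 9: W0.I2
cycle 10: W1.I1
cycle 11: idle
cycle 12: idle
cycle 13: idle
cycle 14: idle
cycle 15: idle
cycle 16: W2.I6
cycle 17: W2.I7
cycle 18: W1.I2
cycle 19: W1.I3

Answer: 20 cycles, utilization 3/4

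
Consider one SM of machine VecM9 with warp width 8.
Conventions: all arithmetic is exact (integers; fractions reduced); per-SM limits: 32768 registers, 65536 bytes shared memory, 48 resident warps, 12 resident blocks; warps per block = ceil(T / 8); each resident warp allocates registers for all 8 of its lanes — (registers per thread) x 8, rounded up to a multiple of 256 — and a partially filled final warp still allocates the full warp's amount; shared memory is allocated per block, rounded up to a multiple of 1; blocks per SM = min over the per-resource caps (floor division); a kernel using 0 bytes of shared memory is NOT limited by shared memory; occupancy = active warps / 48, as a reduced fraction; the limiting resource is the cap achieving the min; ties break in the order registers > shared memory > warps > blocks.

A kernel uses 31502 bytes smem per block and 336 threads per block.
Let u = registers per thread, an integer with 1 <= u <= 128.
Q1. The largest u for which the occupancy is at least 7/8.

Answer: u = 96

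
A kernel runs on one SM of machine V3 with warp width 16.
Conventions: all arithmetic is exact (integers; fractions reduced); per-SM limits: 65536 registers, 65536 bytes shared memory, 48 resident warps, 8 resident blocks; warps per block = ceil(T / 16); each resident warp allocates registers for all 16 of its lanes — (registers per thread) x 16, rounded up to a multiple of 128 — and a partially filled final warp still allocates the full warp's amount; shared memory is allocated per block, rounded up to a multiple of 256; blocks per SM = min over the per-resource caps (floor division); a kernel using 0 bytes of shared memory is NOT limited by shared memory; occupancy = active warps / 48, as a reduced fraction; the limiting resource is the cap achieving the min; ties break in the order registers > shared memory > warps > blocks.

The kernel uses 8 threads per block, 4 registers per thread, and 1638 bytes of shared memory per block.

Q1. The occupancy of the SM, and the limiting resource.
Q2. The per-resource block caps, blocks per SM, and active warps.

Answer: occupancy 1/6, limited by blocks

registers: 512 blocks
shared memory: 36 blocks
warps: 48 blocks
blocks: 8 blocks

Answer: 8 blocks, 8 active warps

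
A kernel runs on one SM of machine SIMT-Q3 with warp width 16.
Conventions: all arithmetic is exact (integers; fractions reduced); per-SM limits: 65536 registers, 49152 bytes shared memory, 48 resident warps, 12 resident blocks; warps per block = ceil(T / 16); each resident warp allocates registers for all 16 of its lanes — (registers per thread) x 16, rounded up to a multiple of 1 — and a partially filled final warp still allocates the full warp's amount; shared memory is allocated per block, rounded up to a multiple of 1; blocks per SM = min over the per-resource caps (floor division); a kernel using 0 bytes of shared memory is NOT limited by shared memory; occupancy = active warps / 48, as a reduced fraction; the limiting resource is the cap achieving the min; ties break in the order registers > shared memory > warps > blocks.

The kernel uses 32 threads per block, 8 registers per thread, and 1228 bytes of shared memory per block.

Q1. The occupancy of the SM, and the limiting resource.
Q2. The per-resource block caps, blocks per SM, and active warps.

Answer: occupancy 1/2, limited by blocks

registers: 256 blocks
shared memory: 40 blocks
warps: 24 blocks
blocks: 12 blocks

Answer: 12 blocks, 24 active warps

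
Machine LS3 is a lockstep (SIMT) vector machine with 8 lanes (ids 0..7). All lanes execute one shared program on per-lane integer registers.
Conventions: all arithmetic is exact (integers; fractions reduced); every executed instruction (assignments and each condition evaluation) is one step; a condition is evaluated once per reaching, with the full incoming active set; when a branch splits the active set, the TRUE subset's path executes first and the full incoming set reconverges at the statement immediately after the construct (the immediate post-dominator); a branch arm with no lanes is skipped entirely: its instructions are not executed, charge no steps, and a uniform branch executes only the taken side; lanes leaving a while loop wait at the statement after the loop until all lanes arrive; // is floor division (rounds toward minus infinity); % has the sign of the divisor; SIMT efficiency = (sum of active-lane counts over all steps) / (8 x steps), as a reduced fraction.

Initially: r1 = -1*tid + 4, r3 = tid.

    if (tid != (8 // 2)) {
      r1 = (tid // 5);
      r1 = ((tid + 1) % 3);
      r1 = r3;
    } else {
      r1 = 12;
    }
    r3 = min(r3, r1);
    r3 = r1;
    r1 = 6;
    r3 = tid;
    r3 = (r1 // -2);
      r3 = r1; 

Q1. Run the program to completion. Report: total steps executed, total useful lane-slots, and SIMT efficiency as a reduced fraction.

Answer: 11 steps, 78 useful, 39/44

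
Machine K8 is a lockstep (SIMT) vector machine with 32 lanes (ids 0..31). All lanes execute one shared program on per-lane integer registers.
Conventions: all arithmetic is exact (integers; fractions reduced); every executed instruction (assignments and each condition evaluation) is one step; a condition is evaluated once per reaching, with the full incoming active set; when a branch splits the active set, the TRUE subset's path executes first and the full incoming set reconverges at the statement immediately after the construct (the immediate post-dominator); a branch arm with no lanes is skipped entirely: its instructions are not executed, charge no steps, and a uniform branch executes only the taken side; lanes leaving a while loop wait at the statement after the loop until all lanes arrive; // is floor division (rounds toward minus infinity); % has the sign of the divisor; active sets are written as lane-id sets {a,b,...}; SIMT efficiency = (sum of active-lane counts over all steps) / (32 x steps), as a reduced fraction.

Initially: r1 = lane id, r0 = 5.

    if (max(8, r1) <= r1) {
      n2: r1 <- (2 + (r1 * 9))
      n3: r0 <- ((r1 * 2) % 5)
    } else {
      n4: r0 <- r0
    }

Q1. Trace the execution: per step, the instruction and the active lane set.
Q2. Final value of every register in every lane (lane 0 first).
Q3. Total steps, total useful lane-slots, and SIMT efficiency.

step 0: eval (max(8, r1) <= r1)      {0,1,2,3,4,5,6,7,8,9,10,11,12,13,14,15,16,17,18,19,20,21,22,23,24,25,26,27,28,29,30,31}
step 1: r1 <- (2 + (r1 * 9))         {8,9,10,11,12,13,14,15,16,17,18,19,20,21,22,23,24,25,26,27,28,29,30,31}
step 2: r0 <- ((r1 * 2) % 5)         {8,9,10,11,12,13,14,15,16,17,18,19,20,21,22,23,24,25,26,27,28,29,30,31}
step 3: r0 <- r0                     {0,1,2,3,4,5,6,7}

Answer: 4 steps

r1: 0,1,2,3,4,5,6,7,74,83,92,101,110,119,128,137,146,155,164,173,182,191,200,209,218,227,236,245,254,263,272,281
r0: 5,5,5,5,5,5,5,5,3,1,4,2,0,3,1,4,2,0,3,1,4,2,0,3,1,4,2,0,3,1,4,2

steps = 4; useful = 88; efficiency = 88/128 = 11/16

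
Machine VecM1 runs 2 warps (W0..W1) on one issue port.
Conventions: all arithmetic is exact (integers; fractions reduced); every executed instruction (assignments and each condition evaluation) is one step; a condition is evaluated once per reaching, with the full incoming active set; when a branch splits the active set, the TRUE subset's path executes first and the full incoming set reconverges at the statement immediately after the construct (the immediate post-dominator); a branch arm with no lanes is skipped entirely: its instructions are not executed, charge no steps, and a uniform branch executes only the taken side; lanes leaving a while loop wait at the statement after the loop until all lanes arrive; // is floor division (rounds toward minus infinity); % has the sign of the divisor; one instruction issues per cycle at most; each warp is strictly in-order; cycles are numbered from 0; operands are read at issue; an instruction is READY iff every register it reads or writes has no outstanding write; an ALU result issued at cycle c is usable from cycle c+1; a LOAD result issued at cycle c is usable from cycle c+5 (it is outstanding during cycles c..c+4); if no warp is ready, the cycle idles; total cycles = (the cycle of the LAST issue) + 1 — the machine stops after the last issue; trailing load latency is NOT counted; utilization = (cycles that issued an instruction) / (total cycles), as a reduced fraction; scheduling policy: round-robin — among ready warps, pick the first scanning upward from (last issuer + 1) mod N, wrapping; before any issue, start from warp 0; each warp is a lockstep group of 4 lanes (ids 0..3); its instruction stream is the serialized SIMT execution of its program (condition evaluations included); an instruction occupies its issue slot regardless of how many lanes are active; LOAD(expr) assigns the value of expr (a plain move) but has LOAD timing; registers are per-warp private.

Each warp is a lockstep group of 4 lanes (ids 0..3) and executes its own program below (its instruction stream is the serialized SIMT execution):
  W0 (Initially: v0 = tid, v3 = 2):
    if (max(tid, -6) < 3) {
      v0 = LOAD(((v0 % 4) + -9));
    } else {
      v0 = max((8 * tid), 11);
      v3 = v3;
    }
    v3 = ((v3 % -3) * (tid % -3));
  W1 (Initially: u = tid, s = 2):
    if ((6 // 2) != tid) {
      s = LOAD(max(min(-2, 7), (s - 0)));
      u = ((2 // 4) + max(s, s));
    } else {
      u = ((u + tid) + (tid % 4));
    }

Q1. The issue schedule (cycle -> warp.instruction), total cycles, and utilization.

cycle 0: W0.I0
cycle 1: W1.I0
cycle 2: W0.I1
cycle 3: W1.I1
cycle 4: idle
cycle 5: idle
cycle 6: idle
cycle 7: W0.I2
cycle 8: W1.I2
cycle 9: W0.I3
cycle 10: W1.I3
cycle 11: W0.I4

Answer: 12 cycles, utilization 3/4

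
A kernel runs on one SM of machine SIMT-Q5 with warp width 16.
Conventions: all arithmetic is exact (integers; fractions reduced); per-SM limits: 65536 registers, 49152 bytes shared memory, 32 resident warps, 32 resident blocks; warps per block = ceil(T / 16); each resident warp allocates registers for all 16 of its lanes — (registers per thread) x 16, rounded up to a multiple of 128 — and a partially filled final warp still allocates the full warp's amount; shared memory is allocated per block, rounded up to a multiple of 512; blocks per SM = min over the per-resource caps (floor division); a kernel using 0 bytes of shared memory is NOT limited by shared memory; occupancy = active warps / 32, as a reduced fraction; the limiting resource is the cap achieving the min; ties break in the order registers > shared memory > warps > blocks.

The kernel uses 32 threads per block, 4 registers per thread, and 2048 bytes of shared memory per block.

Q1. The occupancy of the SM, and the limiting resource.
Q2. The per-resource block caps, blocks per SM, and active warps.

Answer: occupancy 1, limited by warps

registers: 256 blocks
shared memory: 24 blocks
warps: 16 blocks
blocks: 32 blocks

Answer: 16 blocks, 32 active warps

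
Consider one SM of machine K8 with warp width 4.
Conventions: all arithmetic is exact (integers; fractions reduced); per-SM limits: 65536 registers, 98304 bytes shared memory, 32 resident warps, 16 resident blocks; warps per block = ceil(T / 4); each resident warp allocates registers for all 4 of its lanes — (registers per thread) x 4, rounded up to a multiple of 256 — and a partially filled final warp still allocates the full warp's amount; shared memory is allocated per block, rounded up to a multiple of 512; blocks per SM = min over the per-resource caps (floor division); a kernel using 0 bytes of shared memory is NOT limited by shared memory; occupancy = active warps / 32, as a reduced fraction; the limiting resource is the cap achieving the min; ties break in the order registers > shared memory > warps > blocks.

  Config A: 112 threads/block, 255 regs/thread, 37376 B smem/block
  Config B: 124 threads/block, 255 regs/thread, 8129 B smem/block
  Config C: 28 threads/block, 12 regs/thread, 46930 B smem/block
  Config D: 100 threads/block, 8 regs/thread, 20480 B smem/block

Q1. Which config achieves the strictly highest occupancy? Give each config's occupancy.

occupancies: A 7/8, B 31/32, C 7/16, D 25/32

Answer: B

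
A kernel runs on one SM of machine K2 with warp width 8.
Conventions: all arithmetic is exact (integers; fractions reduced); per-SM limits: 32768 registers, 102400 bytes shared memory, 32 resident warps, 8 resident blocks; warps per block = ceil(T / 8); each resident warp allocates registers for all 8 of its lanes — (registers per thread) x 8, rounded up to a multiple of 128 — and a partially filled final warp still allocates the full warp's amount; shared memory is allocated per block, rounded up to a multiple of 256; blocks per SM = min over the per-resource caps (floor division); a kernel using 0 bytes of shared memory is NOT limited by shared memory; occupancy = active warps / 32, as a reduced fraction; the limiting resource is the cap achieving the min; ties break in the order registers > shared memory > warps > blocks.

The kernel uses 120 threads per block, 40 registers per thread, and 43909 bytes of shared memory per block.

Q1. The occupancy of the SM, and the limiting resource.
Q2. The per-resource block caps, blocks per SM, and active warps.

Answer: occupancy 15/16, limited by shared memory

registers: 5 blocks
shared memory: 2 blocks
warps: 2 blocks
blocks: 8 blocks

Answer: 2 blocks, 30 active warps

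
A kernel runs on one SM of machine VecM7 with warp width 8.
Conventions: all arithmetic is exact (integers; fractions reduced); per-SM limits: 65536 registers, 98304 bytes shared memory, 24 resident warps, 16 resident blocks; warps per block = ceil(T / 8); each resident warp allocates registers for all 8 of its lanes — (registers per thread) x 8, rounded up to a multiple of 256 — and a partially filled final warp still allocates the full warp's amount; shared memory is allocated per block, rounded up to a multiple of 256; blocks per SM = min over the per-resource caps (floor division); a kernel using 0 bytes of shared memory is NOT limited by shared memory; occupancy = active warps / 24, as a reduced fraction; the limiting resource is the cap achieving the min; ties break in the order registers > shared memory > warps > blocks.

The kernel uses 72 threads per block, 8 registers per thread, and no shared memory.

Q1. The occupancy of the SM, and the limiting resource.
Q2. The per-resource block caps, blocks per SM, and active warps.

Answer: occupancy 3/4, limited by warps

registers: 28 blocks
shared memory: no limit (kernel uses none)
warps: 2 blocks
blocks: 16 blocks

Answer: 2 blocks, 18 active warps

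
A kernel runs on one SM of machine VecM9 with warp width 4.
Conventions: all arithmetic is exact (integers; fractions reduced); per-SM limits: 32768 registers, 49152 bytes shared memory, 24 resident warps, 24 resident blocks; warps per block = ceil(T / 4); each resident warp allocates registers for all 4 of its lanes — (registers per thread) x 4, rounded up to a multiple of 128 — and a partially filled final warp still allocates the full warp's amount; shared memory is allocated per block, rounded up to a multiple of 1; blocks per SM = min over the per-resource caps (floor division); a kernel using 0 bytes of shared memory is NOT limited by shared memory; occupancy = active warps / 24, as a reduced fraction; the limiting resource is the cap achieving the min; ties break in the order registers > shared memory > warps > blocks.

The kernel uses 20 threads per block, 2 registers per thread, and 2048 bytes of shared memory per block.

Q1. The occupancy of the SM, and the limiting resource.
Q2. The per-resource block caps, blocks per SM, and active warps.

Answer: occupancy 5/6, limited by warps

registers: 51 blocks
shared memory: 24 blocks
warps: 4 blocks
blocks: 24 blocks

Answer: 4 blocks, 20 active warps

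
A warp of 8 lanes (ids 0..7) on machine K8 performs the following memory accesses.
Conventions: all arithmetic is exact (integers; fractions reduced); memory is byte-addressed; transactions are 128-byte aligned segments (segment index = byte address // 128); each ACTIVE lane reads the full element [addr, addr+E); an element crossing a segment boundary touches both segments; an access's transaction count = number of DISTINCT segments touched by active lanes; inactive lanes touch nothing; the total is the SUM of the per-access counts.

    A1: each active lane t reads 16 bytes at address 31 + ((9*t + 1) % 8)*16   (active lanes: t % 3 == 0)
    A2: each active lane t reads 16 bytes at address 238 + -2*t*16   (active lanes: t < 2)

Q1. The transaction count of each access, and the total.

A1: 2 transactions
A2: 1 transaction

Answer: 2,1; total 3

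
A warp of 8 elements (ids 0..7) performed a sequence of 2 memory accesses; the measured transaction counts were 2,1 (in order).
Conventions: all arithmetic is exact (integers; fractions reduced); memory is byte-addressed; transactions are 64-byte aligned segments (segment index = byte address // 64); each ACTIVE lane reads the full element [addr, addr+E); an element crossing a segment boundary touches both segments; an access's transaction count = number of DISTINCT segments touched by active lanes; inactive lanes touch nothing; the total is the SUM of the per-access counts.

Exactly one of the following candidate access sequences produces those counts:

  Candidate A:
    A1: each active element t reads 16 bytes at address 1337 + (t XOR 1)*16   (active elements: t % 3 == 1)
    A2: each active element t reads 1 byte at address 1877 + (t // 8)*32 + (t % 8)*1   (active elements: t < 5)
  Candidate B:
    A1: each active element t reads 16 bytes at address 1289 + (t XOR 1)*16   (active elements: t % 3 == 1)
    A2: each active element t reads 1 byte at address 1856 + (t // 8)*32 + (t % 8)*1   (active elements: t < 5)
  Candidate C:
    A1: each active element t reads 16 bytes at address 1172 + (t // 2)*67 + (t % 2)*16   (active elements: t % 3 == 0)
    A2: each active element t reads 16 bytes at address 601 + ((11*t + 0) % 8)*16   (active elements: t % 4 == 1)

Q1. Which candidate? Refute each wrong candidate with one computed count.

A: A1 gives 3 transactions, not 2
C: A1 gives 3 transactions, not 2
B: all counts match (2,1)

Answer: B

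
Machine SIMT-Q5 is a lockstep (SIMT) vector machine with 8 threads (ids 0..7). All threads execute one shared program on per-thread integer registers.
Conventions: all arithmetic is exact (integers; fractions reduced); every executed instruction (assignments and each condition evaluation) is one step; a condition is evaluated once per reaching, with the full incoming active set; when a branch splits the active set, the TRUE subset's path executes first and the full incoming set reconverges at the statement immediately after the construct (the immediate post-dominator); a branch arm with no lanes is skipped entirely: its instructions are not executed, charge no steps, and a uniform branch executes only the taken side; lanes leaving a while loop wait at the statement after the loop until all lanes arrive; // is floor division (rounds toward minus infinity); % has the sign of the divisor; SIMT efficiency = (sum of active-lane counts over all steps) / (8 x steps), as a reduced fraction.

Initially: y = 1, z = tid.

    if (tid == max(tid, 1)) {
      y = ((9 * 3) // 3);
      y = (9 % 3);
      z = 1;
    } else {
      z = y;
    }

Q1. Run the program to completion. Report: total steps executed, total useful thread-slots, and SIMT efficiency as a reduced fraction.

Answer: 5 steps, 30 useful, 3/4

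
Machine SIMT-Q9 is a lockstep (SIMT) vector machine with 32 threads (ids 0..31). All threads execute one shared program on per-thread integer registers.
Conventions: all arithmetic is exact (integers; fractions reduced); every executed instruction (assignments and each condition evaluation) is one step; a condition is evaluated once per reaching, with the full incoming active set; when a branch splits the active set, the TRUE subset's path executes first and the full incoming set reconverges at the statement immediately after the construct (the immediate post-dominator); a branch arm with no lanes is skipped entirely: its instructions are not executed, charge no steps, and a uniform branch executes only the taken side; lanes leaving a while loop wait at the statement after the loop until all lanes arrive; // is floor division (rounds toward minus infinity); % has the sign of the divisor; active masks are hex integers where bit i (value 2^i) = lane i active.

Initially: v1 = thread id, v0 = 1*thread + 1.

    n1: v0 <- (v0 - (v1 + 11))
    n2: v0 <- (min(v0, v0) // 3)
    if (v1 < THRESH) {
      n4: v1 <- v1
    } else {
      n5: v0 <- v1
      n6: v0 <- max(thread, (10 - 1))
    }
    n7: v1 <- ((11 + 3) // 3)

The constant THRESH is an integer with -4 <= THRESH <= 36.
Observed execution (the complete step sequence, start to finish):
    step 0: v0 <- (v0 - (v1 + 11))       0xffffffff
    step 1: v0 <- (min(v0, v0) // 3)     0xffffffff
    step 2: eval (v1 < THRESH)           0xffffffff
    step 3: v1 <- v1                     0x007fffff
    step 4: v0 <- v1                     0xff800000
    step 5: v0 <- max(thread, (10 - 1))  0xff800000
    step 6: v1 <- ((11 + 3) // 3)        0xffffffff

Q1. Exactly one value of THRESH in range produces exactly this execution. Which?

Answer: THRESH = 23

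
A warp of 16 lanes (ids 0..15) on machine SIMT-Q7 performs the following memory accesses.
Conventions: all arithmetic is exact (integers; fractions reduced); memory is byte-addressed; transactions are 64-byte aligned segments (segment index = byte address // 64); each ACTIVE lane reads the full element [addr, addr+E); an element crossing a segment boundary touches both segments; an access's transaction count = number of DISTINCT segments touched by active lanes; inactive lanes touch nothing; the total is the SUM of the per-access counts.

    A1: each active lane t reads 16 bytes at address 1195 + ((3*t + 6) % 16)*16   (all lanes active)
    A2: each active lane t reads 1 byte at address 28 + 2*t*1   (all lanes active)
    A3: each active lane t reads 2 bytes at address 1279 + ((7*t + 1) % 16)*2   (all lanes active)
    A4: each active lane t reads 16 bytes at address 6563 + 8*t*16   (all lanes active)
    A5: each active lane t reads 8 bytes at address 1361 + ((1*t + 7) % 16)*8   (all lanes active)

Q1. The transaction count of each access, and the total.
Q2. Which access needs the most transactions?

A1: 5 transactions
A2: 1 transaction
A3: 2 transactions
A4: 16 transactions
A5: 3 transactions

Answer: 5,1,2,16,3; total 27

Answer: A4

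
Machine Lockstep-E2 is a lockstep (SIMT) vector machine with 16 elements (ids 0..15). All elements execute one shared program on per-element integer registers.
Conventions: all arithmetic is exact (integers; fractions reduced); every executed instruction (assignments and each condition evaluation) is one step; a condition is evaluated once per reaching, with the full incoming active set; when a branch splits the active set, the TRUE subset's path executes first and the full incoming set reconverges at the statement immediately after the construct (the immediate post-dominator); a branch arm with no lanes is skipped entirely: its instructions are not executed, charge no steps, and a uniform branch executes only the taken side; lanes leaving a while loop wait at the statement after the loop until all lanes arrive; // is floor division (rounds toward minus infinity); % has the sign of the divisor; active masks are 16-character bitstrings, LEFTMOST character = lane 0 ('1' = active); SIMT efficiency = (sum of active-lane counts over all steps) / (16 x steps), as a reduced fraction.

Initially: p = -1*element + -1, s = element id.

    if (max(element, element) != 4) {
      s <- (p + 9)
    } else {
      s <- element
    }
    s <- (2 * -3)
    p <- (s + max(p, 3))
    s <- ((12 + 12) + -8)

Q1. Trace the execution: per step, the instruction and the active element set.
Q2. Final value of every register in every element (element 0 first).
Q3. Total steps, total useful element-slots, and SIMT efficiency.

step 0: eval (max(element, element) != 4) 1111111111111111
step 1: s <- (p + 9)                 1111011111111111
step 2: s <- element                 0000100000000000
step 3: s <- (2 * -3)                1111111111111111
step 4: p <- (s + max(p, 3))         1111111111111111
step 5: s <- ((12 + 12) + -8)        1111111111111111

Answer: 6 steps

p: -3,-3,-3,-3,-3,-3,-3,-3,-3,-3,-3,-3,-3,-3,-3,-3
s: 16,16,16,16,16,16,16,16,16,16,16,16,16,16,16,16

steps = 6; useful = 80; efficiency = 80/96 = 5/6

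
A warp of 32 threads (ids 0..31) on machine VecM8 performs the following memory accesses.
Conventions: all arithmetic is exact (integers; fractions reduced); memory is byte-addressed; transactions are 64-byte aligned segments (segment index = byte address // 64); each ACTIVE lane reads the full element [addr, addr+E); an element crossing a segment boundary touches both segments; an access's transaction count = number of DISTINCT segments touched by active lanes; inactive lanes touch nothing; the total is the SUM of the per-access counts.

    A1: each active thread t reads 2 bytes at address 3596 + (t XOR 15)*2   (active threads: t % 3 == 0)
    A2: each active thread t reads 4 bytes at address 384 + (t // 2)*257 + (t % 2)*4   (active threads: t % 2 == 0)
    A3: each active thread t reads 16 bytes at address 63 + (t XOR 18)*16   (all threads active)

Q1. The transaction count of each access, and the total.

A1: 2 transactions
A2: 16 transactions
A3: 9 transactions

Answer: 2,16,9; total 27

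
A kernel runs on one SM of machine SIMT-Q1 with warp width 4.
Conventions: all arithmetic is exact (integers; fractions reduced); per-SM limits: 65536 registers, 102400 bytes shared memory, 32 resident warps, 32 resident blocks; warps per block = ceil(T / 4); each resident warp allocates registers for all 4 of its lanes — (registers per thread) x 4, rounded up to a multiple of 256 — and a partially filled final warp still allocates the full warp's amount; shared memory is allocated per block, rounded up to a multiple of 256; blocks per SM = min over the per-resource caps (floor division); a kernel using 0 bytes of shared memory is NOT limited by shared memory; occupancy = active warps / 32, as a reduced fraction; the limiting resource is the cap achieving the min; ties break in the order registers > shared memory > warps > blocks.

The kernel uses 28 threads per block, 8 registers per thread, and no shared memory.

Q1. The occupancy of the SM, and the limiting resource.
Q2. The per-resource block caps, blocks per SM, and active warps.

Answer: occupancy 7/8, limited by warps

registers: 36 blocks
shared memory: no limit (kernel uses none)
warps: 4 blocks
blocks: 32 blocks

Answer: 4 blocks, 28 active warps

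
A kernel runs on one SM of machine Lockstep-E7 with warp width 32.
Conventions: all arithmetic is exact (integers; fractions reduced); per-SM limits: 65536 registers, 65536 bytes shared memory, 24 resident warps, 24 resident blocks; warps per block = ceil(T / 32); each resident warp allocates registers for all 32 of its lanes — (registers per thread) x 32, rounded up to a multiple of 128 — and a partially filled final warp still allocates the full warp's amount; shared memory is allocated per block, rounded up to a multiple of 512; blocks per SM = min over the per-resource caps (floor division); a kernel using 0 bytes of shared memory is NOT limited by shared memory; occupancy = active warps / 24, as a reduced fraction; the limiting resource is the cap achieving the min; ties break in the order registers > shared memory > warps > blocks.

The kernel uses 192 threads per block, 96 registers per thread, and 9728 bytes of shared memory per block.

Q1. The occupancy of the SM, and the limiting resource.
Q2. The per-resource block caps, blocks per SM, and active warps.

Answer: occupancy 3/4, limited by registers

registers: 3 blocks
shared memory: 6 blocks
warps: 4 blocks
blocks: 24 blocks

Answer: 3 blocks, 18 active warps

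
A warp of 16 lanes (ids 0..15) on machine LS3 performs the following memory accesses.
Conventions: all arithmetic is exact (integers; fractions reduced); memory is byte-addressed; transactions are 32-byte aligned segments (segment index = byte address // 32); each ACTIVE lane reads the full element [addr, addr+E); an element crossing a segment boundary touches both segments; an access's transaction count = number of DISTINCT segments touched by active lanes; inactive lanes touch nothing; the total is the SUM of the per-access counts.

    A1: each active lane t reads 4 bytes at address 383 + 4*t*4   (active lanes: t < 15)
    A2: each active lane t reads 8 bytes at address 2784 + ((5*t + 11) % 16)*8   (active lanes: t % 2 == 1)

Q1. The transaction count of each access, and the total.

A1: 9 transactions
A2: 4 transactions

Answer: 9,4; total 13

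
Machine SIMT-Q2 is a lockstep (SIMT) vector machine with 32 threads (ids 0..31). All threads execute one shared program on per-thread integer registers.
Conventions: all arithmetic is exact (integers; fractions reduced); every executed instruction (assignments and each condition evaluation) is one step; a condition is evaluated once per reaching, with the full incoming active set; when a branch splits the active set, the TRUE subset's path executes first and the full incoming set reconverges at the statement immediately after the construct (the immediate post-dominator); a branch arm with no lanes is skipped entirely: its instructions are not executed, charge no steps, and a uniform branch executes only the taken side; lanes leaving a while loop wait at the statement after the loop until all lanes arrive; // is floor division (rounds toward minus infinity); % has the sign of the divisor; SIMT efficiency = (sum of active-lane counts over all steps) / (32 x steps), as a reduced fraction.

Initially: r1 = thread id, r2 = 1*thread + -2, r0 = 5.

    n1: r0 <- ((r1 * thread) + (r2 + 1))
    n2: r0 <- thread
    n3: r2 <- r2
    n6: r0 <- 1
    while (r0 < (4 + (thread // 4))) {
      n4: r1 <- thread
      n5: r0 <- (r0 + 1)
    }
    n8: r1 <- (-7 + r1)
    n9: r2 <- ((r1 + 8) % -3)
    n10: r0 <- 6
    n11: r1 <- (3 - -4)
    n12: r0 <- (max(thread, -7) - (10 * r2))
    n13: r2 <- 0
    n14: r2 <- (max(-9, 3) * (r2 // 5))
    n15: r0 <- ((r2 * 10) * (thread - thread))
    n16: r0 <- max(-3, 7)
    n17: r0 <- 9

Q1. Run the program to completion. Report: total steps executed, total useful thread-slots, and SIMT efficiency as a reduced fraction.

Answer: 45 steps, 1104 useful, 23/30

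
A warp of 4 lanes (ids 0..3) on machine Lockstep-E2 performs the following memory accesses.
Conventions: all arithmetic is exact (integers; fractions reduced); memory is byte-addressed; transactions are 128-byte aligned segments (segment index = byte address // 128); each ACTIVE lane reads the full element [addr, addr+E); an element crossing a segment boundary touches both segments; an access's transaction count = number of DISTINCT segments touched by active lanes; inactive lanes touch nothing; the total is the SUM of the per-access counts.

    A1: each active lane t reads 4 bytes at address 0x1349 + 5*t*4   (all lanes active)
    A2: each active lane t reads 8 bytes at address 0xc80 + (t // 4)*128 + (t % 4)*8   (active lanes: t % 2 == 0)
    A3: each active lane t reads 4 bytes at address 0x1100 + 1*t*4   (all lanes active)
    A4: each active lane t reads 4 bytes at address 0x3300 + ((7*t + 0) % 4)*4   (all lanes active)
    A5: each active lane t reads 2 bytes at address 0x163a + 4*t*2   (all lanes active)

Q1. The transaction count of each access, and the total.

A1: 2 transactions
A2: 1 transaction
A3: 1 transaction
A4: 1 transaction
A5: 1 transaction

Answer: 2,1,1,1,1; total 6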